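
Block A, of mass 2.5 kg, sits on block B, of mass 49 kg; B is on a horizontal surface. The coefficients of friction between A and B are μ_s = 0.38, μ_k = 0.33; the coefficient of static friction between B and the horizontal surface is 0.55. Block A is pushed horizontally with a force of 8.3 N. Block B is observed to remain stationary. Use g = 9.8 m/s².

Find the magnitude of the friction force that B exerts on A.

Between the blocks, N₁ = m_A g = 24.5 N.
Maximum static friction on A from B: μ_s N₁ = 0.38×24.5 = 9.31 N.
P = 8.3 N is within that limit, so A and B move together (both at rest); the A–B friction is simply f₁ = P = 8.3 N.
B experiences an equal 8.3 N forward from A (third law). B is in equilibrium, so the floor supplies f₂ = 8.3 N of static friction (limit μ_s(m_A+m_B)g = 277.6 N, not exceeded).

f ≈ 8.3 N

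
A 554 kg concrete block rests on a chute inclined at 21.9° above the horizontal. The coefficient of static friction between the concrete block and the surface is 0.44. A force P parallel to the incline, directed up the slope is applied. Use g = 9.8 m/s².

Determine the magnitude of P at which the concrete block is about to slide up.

P ≈ 4240 N

At impending motion up the slope, friction acts down-slope at its limit: f = μ_s N.
P is parallel to the surface, so N = m g cos θ = 5040 N.
Along the incline: P = m g sin θ + μ_s N = 2030 + 0.44×5040 = 4240 N.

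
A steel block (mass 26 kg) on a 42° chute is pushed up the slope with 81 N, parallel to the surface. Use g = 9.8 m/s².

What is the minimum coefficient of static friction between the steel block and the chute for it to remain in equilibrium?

N = m g cos θ = 189.4 N.
Friction must make up the shortfall along the incline: f = m g sin θ − P = 170.5 − 81 = 89.49 N.
At the threshold f = μ_s N, so μ_s,min = 89.49/189.4 = 0.473.

μ_s,min ≈ 0.473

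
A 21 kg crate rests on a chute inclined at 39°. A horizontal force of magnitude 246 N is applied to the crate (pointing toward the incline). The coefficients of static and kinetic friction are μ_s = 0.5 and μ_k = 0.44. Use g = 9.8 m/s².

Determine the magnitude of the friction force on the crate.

f ≈ 61.7 N (down the incline)

Normal direction: N = m g cos θ + P sin θ = 314.7 N.
Parallel to the incline: P cos θ − m g sin θ = 191.2 − 129.5 = 61.66 N; the friction needed to balance this is 61.66 N acting down the slope.
Maximum static friction: μ_s N = 0.5 × 314.7 = 157.4 N.
|f_req| = 61.66 ≤ 157.4 N → the crate is in equilibrium; friction equals the required value.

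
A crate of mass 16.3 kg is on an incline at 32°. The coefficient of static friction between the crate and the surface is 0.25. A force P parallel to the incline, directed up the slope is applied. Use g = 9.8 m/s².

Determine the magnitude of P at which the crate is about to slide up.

P ≈ 119 N

At impending motion up the slope, friction acts down-slope at its limit: f = μ_s N.
P is parallel to the surface, so N = m g cos θ = 135 N.
Along the incline: P = m g sin θ + μ_s N = 84.6 + 0.25×135 = 119 N.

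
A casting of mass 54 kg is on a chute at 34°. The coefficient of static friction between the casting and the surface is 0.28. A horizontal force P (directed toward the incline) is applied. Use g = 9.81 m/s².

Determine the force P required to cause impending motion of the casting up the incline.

P ≈ 623 N

At impending motion up the slope, friction acts down-slope at its limit: f = μ_s N.
Perpendicular to the incline: N = m g cos θ + P sin θ.
Along the incline: P cos θ = m g sin θ + μ_s N = m g sin θ + μ_s (m g cos θ + P sin θ).
Solving, P (cos θ − μ_s sin θ) = m g (sin θ + μ_s cos θ), so P = 54×9.81×(sin 34° + 0.28 cos 34°)/(cos 34° − 0.28 sin 34°) = 530×0.7913/0.6725 = 623 N.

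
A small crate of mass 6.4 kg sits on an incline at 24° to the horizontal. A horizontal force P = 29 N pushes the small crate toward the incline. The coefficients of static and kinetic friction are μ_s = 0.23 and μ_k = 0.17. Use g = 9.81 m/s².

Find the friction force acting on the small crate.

f ≈ 0.956 N (down the incline)

Normal direction: N = m g cos θ + P sin θ = 69.15 N.
Along the incline, the net driving force (taking up-slope positive) is P cos θ − m g sin θ = 26.49 − 25.54 = 0.9563 N, so equilibrium requires friction f = -0.9563 N (down-slope).
The limit of static friction is μ_s N = 15.9 N.
|f_req| = 0.9563 ≤ 15.9 N → the small crate is in equilibrium; friction equals the required value.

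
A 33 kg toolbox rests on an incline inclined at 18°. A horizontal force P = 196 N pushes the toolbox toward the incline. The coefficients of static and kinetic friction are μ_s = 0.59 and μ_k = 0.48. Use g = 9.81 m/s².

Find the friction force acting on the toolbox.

f ≈ 86.4 N (down the incline)

Normal direction: N = m g cos θ + P sin θ = 368.5 N.
Parallel to the incline: P cos θ − m g sin θ = 186.4 − 100 = 86.37 N; the friction needed to balance this is 86.37 N acting down the slope.
The limit of static friction is μ_s N = 217.4 N.
|f_req| = 86.37 ≤ 217.4 N → the toolbox is in equilibrium; friction equals the required value.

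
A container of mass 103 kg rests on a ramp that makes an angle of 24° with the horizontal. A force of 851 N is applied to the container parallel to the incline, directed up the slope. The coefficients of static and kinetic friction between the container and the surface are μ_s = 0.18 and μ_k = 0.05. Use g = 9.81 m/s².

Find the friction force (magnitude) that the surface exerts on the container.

Perpendicular to the surface, N = m g cos θ = 103·9.81·cos 24° = 923.1 N.
For equilibrium along the incline the friction force must supply f = m g sin θ − P = 411 − 851 = -440 N (positive meaning up-slope).
The static-friction ceiling is μ_s N = 0.18 × 923.1 = 166.2 N.
Since |-440| > 166.2 N, static friction cannot hold it; the container slides up the incline and kinetic friction applies: f = μ_k N = 0.05 × 923.1 = 46.2 N.

f ≈ 46.2 N (down the incline)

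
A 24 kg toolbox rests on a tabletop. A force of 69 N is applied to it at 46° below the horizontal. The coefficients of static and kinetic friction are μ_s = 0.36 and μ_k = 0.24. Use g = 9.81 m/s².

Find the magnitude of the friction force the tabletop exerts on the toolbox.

f ≈ 47.9 N

The vertical component of P adds to the normal force: N = m g + P sin α = 235.4 + 49.63 = 285.1 N.
The horizontal driving force is P cos α = 47.93 N, so equilibrium needs friction f = 47.93 N.
μ_s N = 0.36 × 285.1 = 102.6 N.
47.93 ≤ 102.6 N → static; friction equals the required 47.9 N.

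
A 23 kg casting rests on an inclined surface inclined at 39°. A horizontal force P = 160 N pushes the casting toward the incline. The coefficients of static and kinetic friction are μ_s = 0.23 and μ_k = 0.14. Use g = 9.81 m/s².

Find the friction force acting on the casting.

f ≈ 17.7 N (up the incline)

Normal direction: N = m g cos θ + P sin θ = 276 N.
Along the incline, the net driving force (taking up-slope positive) is P cos θ − m g sin θ = 124.3 − 142 = -17.65 N, so equilibrium requires friction f = 17.65 N (up-slope).
Maximum static friction: μ_s N = 0.23 × 276 = 63.49 N.
|f_req| = 17.65 ≤ 63.49 N → the casting is in equilibrium; friction equals the required value.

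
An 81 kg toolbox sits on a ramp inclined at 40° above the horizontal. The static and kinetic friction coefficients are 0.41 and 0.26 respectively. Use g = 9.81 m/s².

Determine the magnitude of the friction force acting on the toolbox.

The normal reaction is N = m g cos θ = 608.7 N.
Along the slope the weight component is m g sin θ = 510.8 N; friction must supply exactly this, acting up-slope.
The static-friction ceiling is μ_s N = 0.41 × 608.7 = 249.6 N.
Since |510.8| > 249.6 N, static friction cannot hold it; the toolbox slides down the incline and kinetic friction applies: f = μ_k N = 0.26 × 608.7 = 158 N.

f ≈ 158 N (up the incline)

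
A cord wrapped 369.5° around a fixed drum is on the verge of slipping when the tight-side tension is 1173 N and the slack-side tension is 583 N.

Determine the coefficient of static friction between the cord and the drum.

T₂/T₁ = e^{μβ} → μ = ln(T₂/T₁)/β.
β = 369.5° = 6.449 rad.
μ = ln(1173/583)/6.449 = ln(2.012)/6.449 = 0.108.

μ ≈ 0.108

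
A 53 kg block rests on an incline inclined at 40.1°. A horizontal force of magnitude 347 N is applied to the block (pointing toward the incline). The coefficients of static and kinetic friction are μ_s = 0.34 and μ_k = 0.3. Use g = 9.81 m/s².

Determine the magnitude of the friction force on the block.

Normal direction: N = m g cos θ + P sin θ = 621.2 N.
Parallel to the incline: P cos θ − m g sin θ = 265.4 − 334.9 = -69.47 N; the friction needed to balance this is 69.47 N acting up the slope.
Maximum static friction: μ_s N = 0.34 × 621.2 = 211.2 N.
|f_req| = 69.47 ≤ 211.2 N → the block is in equilibrium; friction equals the required value.

f ≈ 69.5 N (up the incline)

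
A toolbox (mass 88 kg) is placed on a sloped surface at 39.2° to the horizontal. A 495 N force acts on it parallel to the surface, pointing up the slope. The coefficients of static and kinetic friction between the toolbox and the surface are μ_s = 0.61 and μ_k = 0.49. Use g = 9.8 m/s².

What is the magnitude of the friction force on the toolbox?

f ≈ 50.1 N (up the incline)

Perpendicular to the surface, N = m g cos θ = 88·9.8·cos 39.2° = 668.3 N.
For equilibrium along the incline the friction force must supply f = m g sin θ − P = 545.1 − 495 = 50.06 N (positive meaning up-slope).
Static friction can supply at most μ_s N = 407.7 N.
Since |50.06| ≤ 407.7 N, the toolbox remains in static equilibrium and friction takes exactly the required value.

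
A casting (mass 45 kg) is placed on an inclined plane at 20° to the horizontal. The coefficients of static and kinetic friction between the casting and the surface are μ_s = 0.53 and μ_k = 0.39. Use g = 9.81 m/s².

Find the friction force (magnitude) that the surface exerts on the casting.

f ≈ 151 N (up the incline)

Normal force: N = m g cos θ = 45 × 9.81 × cos 20° = 414.8 N.
For equilibrium along the incline, friction must balance the weight component: f = m g sin θ = 151 N up the slope.
Maximum static friction available: μ_s N = 0.53 × 414.8 = 219.9 N.
Since |151| ≤ 219.9 N, the casting remains in static equilibrium and friction takes exactly the required value.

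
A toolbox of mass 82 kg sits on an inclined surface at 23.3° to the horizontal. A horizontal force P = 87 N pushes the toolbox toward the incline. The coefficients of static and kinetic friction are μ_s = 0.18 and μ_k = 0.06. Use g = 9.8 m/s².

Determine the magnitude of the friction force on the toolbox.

f ≈ 46.3 N (up the incline)

The horizontal push has a component P sin θ into the surface, so N = m g cos θ + P sin θ = 738.1 + 34.41 = 772.5 N.
Along the incline, the net driving force (taking up-slope positive) is P cos θ − m g sin θ = 79.9 − 317.9 = -238 N, so equilibrium requires friction f = 238 N (up-slope).
The limit of static friction is μ_s N = 139 N.
|f_req| = 238 > 139 N → the toolbox slides down the incline; f = μ_k N = 0.06 × 772.5 = 46.3 N.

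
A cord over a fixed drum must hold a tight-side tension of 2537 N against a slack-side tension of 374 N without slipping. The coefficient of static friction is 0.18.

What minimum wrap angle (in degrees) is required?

T₂/T₁ = e^{μβ} → β = ln(T₂/T₁)/μ.
β = ln(2537/374)/0.18 = 1.914/0.18 = 10.64 rad.
In degrees: β = 10.64 × 180/π = 609°.

β_min ≈ 609°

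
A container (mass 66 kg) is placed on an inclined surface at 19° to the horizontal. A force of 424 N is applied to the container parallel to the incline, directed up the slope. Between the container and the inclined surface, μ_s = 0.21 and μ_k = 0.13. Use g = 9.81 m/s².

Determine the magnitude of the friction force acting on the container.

f ≈ 79.6 N (down the incline)

Normal force: N = m g cos θ = 66 × 9.81 × cos 19° = 612.2 N.
For equilibrium along the incline the friction force must supply f = m g sin θ − P = 210.8 − 424 = -213.2 N (positive meaning up-slope).
Static friction can supply at most μ_s N = 128.6 N.
Since |-213.2| > 128.6 N, static friction cannot hold it; the container slides up the incline and kinetic friction applies: f = μ_k N = 0.13 × 612.2 = 79.6 N.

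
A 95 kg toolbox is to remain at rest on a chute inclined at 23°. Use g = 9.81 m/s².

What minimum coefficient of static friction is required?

At the slip threshold m g sin θ = μ_s m g cos θ, so μ_s,min = tan θ.
μ_s,min = tan 23° = 0.424.

μ_s,min ≈ 0.424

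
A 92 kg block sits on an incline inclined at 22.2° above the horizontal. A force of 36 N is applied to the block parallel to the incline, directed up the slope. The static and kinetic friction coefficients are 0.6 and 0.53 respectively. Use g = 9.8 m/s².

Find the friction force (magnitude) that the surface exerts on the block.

The normal reaction is N = m g cos θ = 834.8 N.
For equilibrium along the incline the friction force must supply f = m g sin θ − P = 340.7 − 36 = 304.7 N (positive meaning up-slope).
The static-friction ceiling is μ_s N = 0.6 × 834.8 = 500.9 N.
Since |304.7| ≤ 500.9 N, no slip — friction simply equals what equilibrium demands.

f ≈ 305 N (up the incline)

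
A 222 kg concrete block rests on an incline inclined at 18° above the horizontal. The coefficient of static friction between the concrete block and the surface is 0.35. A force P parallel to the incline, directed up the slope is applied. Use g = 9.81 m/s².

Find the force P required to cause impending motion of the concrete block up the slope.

P ≈ 1400 N

At impending motion up the slope, friction acts down-slope at its limit: f = μ_s N.
P is parallel to the surface, so N = m g cos θ = 2070 N.
Along the incline: P = m g sin θ + μ_s N = 673 + 0.35×2070 = 1400 N.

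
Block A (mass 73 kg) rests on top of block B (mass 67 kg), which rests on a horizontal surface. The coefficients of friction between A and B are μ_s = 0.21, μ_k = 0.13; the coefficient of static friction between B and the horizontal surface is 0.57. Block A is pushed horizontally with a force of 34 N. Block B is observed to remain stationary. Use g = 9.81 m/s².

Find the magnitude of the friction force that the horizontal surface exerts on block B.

f ≈ 34 N

Between the blocks, N₁ = m_A g = 716.1 N.
So the A–B interface can sustain at most μ_s N₁ = 150.4 N of static friction.
P = 34 N is within that limit, so A and B move together (both at rest); the A–B friction is simply f₁ = P = 34 N.
B experiences an equal 34 N forward from A (third law). B is in equilibrium, so the floor supplies f₂ = 34 N of static friction (limit μ_s(m_A+m_B)g = 782.8 N, not exceeded).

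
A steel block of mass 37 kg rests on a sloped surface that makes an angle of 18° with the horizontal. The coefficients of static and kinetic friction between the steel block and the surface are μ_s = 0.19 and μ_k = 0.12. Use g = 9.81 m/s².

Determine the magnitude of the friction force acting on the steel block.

Perpendicular to the surface, N = m g cos θ = 37·9.81·cos 18° = 345.2 N.
For equilibrium along the incline, friction must balance the weight component: f = m g sin θ = 112.2 N up the slope.
The static-friction ceiling is μ_s N = 0.19 × 345.2 = 65.59 N.
|112.2| exceeds 65.59 N, so the steel block slips down-slope; friction is kinetic, f = μ_k N = 0.12×345.2 = 41.4 N.

f ≈ 41.4 N (up the incline)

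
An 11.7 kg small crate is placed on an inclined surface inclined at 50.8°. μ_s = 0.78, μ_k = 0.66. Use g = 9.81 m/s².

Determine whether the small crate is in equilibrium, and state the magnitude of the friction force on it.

N = m g cos θ = 72.5 N.
Down-slope weight component: m g sin θ = 88.9 N.
μ_s N = 56.6 N.
88.9 > 56.6 N, so it slides; kinetic friction f = μ_k N = 0.66×72.5 = 47.9 N.

f ≈ 47.9 N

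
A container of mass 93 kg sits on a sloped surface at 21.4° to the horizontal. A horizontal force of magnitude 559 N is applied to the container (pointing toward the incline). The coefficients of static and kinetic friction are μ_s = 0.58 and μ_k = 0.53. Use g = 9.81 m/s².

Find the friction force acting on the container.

f ≈ 188 N (down the incline)

Resolve perpendicular to the incline: N = m g cos θ + P sin θ = 93×9.81×cos 21.4° + 559×sin 21.4° = 1053 N.
Along the incline, the net driving force (taking up-slope positive) is P cos θ − m g sin θ = 520.5 − 332.9 = 187.6 N, so equilibrium requires friction f = -187.6 N (down-slope).
Maximum static friction: μ_s N = 0.58 × 1053 = 611 N.
|f_req| = 187.6 ≤ 611 N → the container is in equilibrium; friction equals the required value.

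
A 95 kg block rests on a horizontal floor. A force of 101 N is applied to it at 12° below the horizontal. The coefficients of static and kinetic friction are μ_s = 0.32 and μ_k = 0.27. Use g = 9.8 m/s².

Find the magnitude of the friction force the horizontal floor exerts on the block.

N = m g + P sin α = 931 + 101×sin 12° = 952 N.
Horizontally, friction must balance P cos α = 98.79 N.
μ_s N = 0.32 × 952 = 304.6 N.
Since 98.79 N does not exceed the limit, the block stays at rest and f = 98.8 N.

f ≈ 98.8 N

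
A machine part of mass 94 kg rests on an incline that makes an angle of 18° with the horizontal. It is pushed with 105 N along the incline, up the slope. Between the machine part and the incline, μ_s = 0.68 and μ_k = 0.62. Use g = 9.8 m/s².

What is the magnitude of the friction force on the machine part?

f ≈ 180 N (up the incline)

The normal reaction is N = m g cos θ = 876.1 N.
Parallel to the incline, ΣF = 0 gives f = m g sin θ − P = 284.7 − 105 = 179.7 N (up-slope positive).
The static-friction ceiling is μ_s N = 0.68 × 876.1 = 595.8 N.
Since |179.7| ≤ 595.8 N, static friction is sufficient; f equals the required value, not μ_s N.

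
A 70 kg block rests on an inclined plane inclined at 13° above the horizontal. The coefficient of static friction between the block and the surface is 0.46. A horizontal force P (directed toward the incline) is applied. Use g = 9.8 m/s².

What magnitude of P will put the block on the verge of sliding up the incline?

P ≈ 530 N

At impending motion up the slope, friction acts down-slope at its limit: f = μ_s N.
Perpendicular to the incline: N = m g cos θ + P sin θ.
Along the incline: P cos θ = m g sin θ + μ_s N = m g sin θ + μ_s (m g cos θ + P sin θ).
Solving, P (cos θ − μ_s sin θ) = m g (sin θ + μ_s cos θ), so P = 70×9.8×(sin 13° + 0.46 cos 13°)/(cos 13° − 0.46 sin 13°) = 686×0.6732/0.8709 = 530 N.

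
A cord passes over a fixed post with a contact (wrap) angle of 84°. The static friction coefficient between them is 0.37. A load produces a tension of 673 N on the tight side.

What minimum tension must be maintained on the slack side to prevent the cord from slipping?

Capstan equation at impending slip: T_tight/T_slack = e^{μβ}.
β = 84° = 1.466 rad; e^{μβ} = e^{0.37×1.466} = 1.72.
T_slack = T_tight / e^{μβ} = 673 / 1.72 = 391 N.

T_min ≈ 391 N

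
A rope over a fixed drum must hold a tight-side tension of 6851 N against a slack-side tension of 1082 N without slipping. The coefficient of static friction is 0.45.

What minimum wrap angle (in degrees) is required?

T₂/T₁ = e^{μβ} → β = ln(T₂/T₁)/μ.
β = ln(6851/1082)/0.45 = 1.846/0.45 = 4.101 rad.
In degrees: β = 4.101 × 180/π = 235°.

β_min ≈ 235°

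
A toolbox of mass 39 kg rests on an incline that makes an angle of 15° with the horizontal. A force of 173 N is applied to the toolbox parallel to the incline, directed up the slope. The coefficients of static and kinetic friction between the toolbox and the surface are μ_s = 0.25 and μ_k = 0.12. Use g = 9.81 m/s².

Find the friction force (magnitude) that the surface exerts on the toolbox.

f ≈ 74 N (down the incline)

Normal force: N = m g cos θ = 39 × 9.81 × cos 15° = 369.6 N.
Parallel to the incline, ΣF = 0 gives f = m g sin θ − P = 99.02 − 173 = -73.98 N (up-slope positive).
The static-friction ceiling is μ_s N = 0.25 × 369.6 = 92.39 N.
Since |-73.98| ≤ 92.39 N, the toolbox remains in static equilibrium and friction takes exactly the required value.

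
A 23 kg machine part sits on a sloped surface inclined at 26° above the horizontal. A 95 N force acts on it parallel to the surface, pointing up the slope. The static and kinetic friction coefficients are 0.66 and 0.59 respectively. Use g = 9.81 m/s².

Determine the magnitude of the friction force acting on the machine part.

Perpendicular to the surface, N = m g cos θ = 23·9.81·cos 26° = 202.8 N.
Parallel to the incline, ΣF = 0 gives f = m g sin θ − P = 98.91 − 95 = 3.91 N (up-slope positive).
The static-friction ceiling is μ_s N = 0.66 × 202.8 = 133.8 N.
Since |3.91| ≤ 133.8 N, the machine part remains in static equilibrium and friction takes exactly the required value.

f ≈ 3.91 N (up the incline)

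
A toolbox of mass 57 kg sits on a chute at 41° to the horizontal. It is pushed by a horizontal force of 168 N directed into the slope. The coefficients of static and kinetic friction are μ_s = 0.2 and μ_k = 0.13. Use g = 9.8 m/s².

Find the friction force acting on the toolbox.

Normal direction: N = m g cos θ + P sin θ = 531.8 N.
Along the incline, the net driving force (taking up-slope positive) is P cos θ − m g sin θ = 126.8 − 366.5 = -239.7 N, so equilibrium requires friction f = 239.7 N (up-slope).
Maximum static friction: μ_s N = 0.2 × 531.8 = 106.4 N.
|f_req| = 239.7 > 106.4 N → the toolbox slides down the incline; f = μ_k N = 0.13 × 531.8 = 69.1 N.

f ≈ 69.1 N (up the incline)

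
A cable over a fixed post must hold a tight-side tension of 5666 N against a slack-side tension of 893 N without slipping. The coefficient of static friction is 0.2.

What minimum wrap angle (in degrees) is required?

T₂/T₁ = e^{μβ} → β = ln(T₂/T₁)/μ.
β = ln(5666/893)/0.2 = 1.848/0.2 = 9.238 rad.
In degrees: β = 9.238 × 180/π = 529°.

β_min ≈ 529°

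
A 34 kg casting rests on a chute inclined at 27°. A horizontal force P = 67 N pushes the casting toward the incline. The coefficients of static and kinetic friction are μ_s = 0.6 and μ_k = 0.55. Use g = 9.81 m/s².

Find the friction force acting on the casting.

f ≈ 91.7 N (up the incline)

The horizontal push has a component P sin θ into the surface, so N = m g cos θ + P sin θ = 297.2 + 30.42 = 327.6 N.
Parallel to the incline: P cos θ − m g sin θ = 59.7 − 151.4 = -91.73 N; the friction needed to balance this is 91.73 N acting up the slope.
The limit of static friction is μ_s N = 196.6 N.
|f_req| = 91.73 ≤ 196.6 N → the casting is in equilibrium; friction equals the required value.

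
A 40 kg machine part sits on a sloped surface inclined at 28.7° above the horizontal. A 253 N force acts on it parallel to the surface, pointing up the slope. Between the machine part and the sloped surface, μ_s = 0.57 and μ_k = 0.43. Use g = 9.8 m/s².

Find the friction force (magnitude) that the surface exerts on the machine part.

Perpendicular to the surface, N = m g cos θ = 40·9.8·cos 28.7° = 343.8 N.
The friction needed for equilibrium is m g sin θ − P = 188.2 − 253 = -64.75 N, measured positive up-slope.
The static-friction ceiling is μ_s N = 0.57 × 343.8 = 196 N.
Since |-64.75| ≤ 196 N, no slip — friction simply equals what equilibrium demands.

f ≈ 64.8 N (down the incline)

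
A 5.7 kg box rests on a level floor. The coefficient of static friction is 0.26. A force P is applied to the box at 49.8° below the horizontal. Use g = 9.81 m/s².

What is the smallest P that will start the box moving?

N = m g + P sin α (the push presses the box into the level floor).
At impending slip, P cos α = μ_s N = μ_s (m g + P sin α).
Solving: P (cos α − μ_s sin α) = μ_s m g → P = 0.26×55.9/(cos 49.8° − 0.26 sin 49.8°) = 14.5/0.4469 = 32.5 N.

P ≈ 32.5 N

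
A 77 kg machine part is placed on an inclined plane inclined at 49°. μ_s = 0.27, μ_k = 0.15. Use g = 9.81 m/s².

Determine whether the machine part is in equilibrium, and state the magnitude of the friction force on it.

f ≈ 74.3 N

N = m g cos θ = 496 N.
Down-slope weight component: m g sin θ = 570 N.
μ_s N = 134 N.
570 > 134 N, so it slides; kinetic friction f = μ_k N = 0.15×496 = 74.3 N.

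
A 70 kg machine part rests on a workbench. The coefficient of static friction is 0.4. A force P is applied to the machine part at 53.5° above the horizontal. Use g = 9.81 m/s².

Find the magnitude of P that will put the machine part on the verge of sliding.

P ≈ 300 N

N = m g − P sin α (the pull lifts the machine part).
At impending slip, P cos α = μ_s N = μ_s (m g − P sin α).
Solving: P (cos α + μ_s sin α) = μ_s m g → P = 0.4×687/(cos 53.5° + 0.4 sin 53.5°) = 275/0.9164 = 300 N.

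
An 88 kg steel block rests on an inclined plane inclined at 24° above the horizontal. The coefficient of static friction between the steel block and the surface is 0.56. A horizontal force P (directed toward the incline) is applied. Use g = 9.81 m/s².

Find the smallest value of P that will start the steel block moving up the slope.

P ≈ 1160 N

At impending motion up the slope, friction acts down-slope at its limit: f = μ_s N.
Perpendicular to the incline: N = m g cos θ + P sin θ.
Along the incline: P cos θ = m g sin θ + μ_s N = m g sin θ + μ_s (m g cos θ + P sin θ).
Solving, P (cos θ − μ_s sin θ) = m g (sin θ + μ_s cos θ), so P = 88×9.81×(sin 24° + 0.56 cos 24°)/(cos 24° − 0.56 sin 24°) = 863×0.9183/0.6858 = 1160 N.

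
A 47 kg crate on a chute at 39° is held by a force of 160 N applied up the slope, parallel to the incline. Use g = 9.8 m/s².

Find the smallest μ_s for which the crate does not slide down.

μ_s,min ≈ 0.363

N = m g cos θ = 358 N.
Friction must make up the shortfall along the incline: f = m g sin θ − P = 289.9 − 160 = 129.9 N.
At the threshold f = μ_s N, so μ_s,min = 129.9/358 = 0.363.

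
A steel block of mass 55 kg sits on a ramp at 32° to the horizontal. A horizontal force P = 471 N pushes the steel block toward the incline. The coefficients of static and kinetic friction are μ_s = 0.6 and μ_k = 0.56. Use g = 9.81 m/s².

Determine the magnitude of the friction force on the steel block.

Resolve perpendicular to the incline: N = m g cos θ + P sin θ = 55×9.81×cos 32° + 471×sin 32° = 707.2 N.
Along the incline, the net driving force (taking up-slope positive) is P cos θ − m g sin θ = 399.4 − 285.9 = 113.5 N, so equilibrium requires friction f = -113.5 N (down-slope).
The limit of static friction is μ_s N = 424.3 N.
Since 113.5 N is within the 424.3 N limit, the steel block stays put and friction is exactly 114 N.

f ≈ 114 N (down the incline)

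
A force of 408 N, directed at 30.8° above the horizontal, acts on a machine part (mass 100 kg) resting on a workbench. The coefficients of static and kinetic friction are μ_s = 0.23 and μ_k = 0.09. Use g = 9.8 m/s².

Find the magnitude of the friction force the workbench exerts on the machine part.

N = m g − P sin α = 980 − 408×sin 30.8° = 771.1 N.
Horizontally, friction must balance P cos α = 350.5 N.
The static-friction limit is μ_s N = 177.3 N.
The required friction exceeds μ_s N, so the machine part moves and f = μ_k N = 69.4 N.

f ≈ 69.4 N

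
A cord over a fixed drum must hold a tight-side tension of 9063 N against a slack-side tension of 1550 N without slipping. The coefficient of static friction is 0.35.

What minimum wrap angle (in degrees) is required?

T₂/T₁ = e^{μβ} → β = ln(T₂/T₁)/μ.
β = ln(9063/1550)/0.35 = 1.766/0.35 = 5.046 rad.
In degrees: β = 5.046 × 180/π = 289°.

β_min ≈ 289°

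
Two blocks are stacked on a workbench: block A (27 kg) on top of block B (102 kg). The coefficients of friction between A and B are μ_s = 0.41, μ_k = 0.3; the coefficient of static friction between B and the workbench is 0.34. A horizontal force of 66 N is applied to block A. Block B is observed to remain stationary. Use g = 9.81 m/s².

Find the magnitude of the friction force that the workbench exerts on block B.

Between the blocks, N₁ = m_A g = 264.9 N.
So the A–B interface can sustain at most μ_s N₁ = 108.6 N of static friction.
Since P = 66 N ≤ 108.6 N, A does not slip on B; friction on A equals P = 66 N.
B experiences an equal 66 N forward from A (third law). B is in equilibrium, so the floor supplies f₂ = 66 N of static friction (limit μ_s(m_A+m_B)g = 430.3 N, not exceeded).

f ≈ 66 N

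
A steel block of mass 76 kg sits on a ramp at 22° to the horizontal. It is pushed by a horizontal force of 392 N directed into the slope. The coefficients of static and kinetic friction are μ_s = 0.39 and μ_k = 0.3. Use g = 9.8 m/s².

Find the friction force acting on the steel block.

The horizontal push has a component P sin θ into the surface, so N = m g cos θ + P sin θ = 690.6 + 146.8 = 837.4 N.
Along the incline, the net driving force (taking up-slope positive) is P cos θ − m g sin θ = 363.5 − 279 = 84.45 N, so equilibrium requires friction f = -84.45 N (down-slope).
Maximum static friction: μ_s N = 0.39 × 837.4 = 326.6 N.
Since 84.45 N is within the 326.6 N limit, the steel block stays put and friction is exactly 84.4 N.

f ≈ 84.4 N (down the incline)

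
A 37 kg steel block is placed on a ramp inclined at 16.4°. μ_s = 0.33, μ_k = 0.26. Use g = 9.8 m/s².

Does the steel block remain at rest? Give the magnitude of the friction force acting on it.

f ≈ 102 N

N = m g cos θ = 348 N.
Down-slope weight component: m g sin θ = 102 N.
μ_s N = 115 N.
102 ≤ 115 N, so it stays put; friction = 102 N.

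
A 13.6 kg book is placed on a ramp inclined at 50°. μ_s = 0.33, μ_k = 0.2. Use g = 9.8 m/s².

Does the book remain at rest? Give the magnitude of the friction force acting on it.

f ≈ 17.1 N

N = m g cos θ = 85.7 N.
Down-slope weight component: m g sin θ = 102 N.
μ_s N = 28.3 N.
102 > 28.3 N, so it slides; kinetic friction f = μ_k N = 0.2×85.7 = 17.1 N.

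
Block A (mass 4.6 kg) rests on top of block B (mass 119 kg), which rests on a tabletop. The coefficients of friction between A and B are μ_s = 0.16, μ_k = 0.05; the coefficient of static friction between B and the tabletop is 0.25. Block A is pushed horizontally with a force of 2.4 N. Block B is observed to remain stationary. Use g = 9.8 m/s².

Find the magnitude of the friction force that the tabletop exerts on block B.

The normal force B exerts on A is simply A's weight, N₁ = 45.08 N.
Maximum static friction on A from B: μ_s N₁ = 0.16×45.08 = 7.213 N.
Since P = 2.4 N ≤ 7.213 N, A does not slip on B; friction on A equals P = 2.4 N.
By Newton's third law B feels 2.4 N forward from A. With B stationary, the floor's static friction on B balances it: f₂ = 2.4 N (well within μ_s(m_A+m_B)g = 302.8 N).

f ≈ 2.4 N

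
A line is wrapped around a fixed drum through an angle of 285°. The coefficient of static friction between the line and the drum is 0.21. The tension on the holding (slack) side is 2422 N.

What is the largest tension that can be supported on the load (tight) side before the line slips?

T_max ≈ 6880 N

At impending slip the capstan equation gives T₂/T₁ = e^{μβ} with β in radians.
β = 285° × π/180 = 4.974 rad.
e^{μβ} = e^{0.21×4.974} = 2.842.
T₂ = T₁ · e^{μβ} = 2422 × 2.842 = 6880 N.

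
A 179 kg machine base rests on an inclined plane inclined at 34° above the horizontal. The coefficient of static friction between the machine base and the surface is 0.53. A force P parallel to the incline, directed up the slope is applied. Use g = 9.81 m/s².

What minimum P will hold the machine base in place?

P_min ≈ 210 N

The machine base tends to slide down (tan θ > μ_s), so at the point of impending slip friction acts up-slope at its limit: f = μ_s N.
P is parallel to the surface, so N = m g cos θ = 1460 N.
Along the incline: P + μ_s N = m g sin θ, so P = 982 − 0.53×1460 = 210 N.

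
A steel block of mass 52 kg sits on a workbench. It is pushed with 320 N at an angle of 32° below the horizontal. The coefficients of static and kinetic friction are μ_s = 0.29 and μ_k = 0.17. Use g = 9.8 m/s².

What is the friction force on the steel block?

The vertical component of P adds to the normal force: N = m g + P sin α = 509.6 + 169.6 = 679.2 N.
The horizontal driving force is P cos α = 271.4 N, so equilibrium needs friction f = 271.4 N.
The static-friction limit is μ_s N = 197 N.
The required friction exceeds μ_s N, so the steel block moves and f = μ_k N = 115 N.

f ≈ 115 N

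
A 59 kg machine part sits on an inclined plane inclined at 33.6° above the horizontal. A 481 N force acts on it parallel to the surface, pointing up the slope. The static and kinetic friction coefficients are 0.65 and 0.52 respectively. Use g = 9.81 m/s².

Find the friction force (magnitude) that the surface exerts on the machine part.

f ≈ 161 N (down the incline)

Normal force: N = m g cos θ = 59 × 9.81 × cos 33.6° = 482.1 N.
For equilibrium along the incline the friction force must supply f = m g sin θ − P = 320.3 − 481 = -160.7 N (positive meaning up-slope).
Maximum static friction available: μ_s N = 0.65 × 482.1 = 313.4 N.
Since |-160.7| ≤ 313.4 N, the machine part remains in static equilibrium and friction takes exactly the required value.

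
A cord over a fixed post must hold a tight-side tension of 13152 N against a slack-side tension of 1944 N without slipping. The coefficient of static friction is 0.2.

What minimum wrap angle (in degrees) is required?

β_min ≈ 548°

T₂/T₁ = e^{μβ} → β = ln(T₂/T₁)/μ.
β = ln(13152/1944)/0.2 = 1.912/0.2 = 9.559 rad.
In degrees: β = 9.559 × 180/π = 548°.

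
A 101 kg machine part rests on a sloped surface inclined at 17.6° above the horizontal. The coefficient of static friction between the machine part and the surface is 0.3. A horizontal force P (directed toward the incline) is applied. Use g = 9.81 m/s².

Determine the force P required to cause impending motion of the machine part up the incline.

At impending motion up the slope, friction acts down-slope at its limit: f = μ_s N.
Perpendicular to the incline: N = m g cos θ + P sin θ.
Along the incline: P cos θ = m g sin θ + μ_s N = m g sin θ + μ_s (m g cos θ + P sin θ).
Solving, P (cos θ − μ_s sin θ) = m g (sin θ + μ_s cos θ), so P = 101×9.81×(sin 17.6° + 0.3 cos 17.6°)/(cos 17.6° − 0.3 sin 17.6°) = 991×0.5883/0.8625 = 676 N.

P ≈ 676 N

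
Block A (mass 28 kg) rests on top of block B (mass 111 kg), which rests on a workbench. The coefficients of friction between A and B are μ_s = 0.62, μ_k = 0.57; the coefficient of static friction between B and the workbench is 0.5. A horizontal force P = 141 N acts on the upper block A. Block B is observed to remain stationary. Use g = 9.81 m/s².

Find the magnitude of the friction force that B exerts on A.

The normal force B exerts on A is simply A's weight, N₁ = 274.7 N.
So the A–B interface can sustain at most μ_s N₁ = 170.3 N of static friction.
P = 141 N is within that limit, so A and B move together (both at rest); the A–B friction is simply f₁ = P = 141 N.
By Newton's third law B feels 141 N forward from A. With B stationary, the floor's static friction on B balances it: f₂ = 141 N (well within μ_s(m_A+m_B)g = 681.8 N).

f ≈ 141 N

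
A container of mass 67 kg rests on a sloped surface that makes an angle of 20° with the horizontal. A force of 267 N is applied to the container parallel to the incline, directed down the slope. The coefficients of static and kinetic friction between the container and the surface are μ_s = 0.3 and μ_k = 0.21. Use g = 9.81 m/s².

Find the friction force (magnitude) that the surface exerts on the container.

The normal reaction is N = m g cos θ = 617.6 N.
For equilibrium along the incline the friction force must supply f = m g sin θ + P = 224.8 + 267 = 491.8 N (positive meaning up-slope).
Static friction can supply at most μ_s N = 185.3 N.
|491.8| exceeds 185.3 N, so the container slips down-slope; friction is kinetic, f = μ_k N = 0.21×617.6 = 130 N.

f ≈ 130 N (up the incline)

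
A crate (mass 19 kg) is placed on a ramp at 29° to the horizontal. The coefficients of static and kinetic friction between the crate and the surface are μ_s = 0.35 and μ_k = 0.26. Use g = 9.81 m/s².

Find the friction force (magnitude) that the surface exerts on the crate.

f ≈ 42.4 N (up the incline)

Perpendicular to the surface, N = m g cos θ = 19·9.81·cos 29° = 163 N.
For equilibrium along the incline, friction must balance the weight component: f = m g sin θ = 90.36 N up the slope.
Static friction can supply at most μ_s N = 57.06 N.
Since |90.36| > 57.06 N, static friction cannot hold it; the crate slides down the incline and kinetic friction applies: f = μ_k N = 0.26 × 163 = 42.4 N.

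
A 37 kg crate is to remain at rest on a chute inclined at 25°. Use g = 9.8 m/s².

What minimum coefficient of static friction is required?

At the slip threshold m g sin θ = μ_s m g cos θ, so μ_s,min = tan θ.
μ_s,min = tan 25° = 0.466.

μ_s,min ≈ 0.466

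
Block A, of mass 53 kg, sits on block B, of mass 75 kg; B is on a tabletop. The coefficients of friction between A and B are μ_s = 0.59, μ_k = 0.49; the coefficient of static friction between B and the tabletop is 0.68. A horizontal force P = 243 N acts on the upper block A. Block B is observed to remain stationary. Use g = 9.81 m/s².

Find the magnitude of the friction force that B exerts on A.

f ≈ 243 N

Normal force at the A–B interface: N₁ = m_A g = 519.9 N.
Maximum static friction on A from B: μ_s N₁ = 0.59×519.9 = 306.8 N.
Since P = 243 N ≤ 306.8 N, A does not slip on B; friction on A equals P = 243 N.
B experiences an equal 243 N forward from A (third law). B is in equilibrium, so the floor supplies f₂ = 243 N of static friction (limit μ_s(m_A+m_B)g = 853.9 N, not exceeded).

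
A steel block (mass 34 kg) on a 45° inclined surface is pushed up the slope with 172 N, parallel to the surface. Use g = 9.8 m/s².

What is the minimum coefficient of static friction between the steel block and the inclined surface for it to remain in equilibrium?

N = m g cos θ = 235.6 N.
Friction must make up the shortfall along the incline: f = m g sin θ − P = 235.6 − 172 = 63.61 N.
At the threshold f = μ_s N, so μ_s,min = 63.61/235.6 = 0.27.

μ_s,min ≈ 0.27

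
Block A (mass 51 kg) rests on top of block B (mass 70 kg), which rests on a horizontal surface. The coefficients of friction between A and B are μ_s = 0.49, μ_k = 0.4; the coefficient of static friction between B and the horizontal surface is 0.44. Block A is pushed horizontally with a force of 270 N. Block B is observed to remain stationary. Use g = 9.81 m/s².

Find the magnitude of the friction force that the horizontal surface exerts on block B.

Normal force at the A–B interface: N₁ = m_A g = 500.3 N.
Maximum static friction on A from B: μ_s N₁ = 0.49×500.3 = 245.2 N.
Since P = 270 N > 245.2 N, A slides on B; the A–B friction is kinetic: f₁ = μ_k N₁ = 0.4×500.3 = 200 N.
B experiences an equal 200 N forward from A (third law). B is in equilibrium, so the floor supplies f₂ = 200 N of static friction (limit μ_s(m_A+m_B)g = 522.3 N, not exceeded).

f ≈ 200 N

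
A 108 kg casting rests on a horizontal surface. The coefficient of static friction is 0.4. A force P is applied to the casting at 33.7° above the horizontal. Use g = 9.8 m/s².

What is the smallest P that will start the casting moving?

P ≈ 402 N

N = m g − P sin α (the pull lifts the casting).
At impending slip, P cos α = μ_s N = μ_s (m g − P sin α).
Solving: P (cos α + μ_s sin α) = μ_s m g → P = 0.4×1060/(cos 33.7° + 0.4 sin 33.7°) = 423/1.054 = 402 N.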